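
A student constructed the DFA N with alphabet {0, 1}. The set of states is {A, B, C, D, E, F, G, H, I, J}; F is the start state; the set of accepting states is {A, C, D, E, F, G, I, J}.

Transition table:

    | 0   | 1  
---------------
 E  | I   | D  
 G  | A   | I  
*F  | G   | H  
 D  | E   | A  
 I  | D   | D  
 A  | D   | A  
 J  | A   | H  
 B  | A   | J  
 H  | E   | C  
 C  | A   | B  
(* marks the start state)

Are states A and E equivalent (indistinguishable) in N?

Initial partition by acceptance: {A,C,D,E,F,G,I,J} | {B,H}.
Refine {A,C,D,E,F,G,I,J} on symbol 1: members go to different blocks, giving {A,D,E,G,I} and {C,F,J}.
The partition is now stable with 3 blocks: {A,D,E,G,I} | {B,H} | {C,F,J}.
A and E lie in the same block of the stable partition, so they are equivalent — no string distinguishes them.

Yes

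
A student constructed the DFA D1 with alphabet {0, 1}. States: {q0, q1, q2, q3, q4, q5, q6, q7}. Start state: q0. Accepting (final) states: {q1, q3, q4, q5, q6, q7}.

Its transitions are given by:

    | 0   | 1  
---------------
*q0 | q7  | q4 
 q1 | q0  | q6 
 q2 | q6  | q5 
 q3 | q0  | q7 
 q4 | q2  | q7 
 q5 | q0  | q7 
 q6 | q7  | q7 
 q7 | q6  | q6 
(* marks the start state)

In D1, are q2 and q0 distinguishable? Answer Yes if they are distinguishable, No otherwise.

No

Reachable states from the start: {q0,q2,q4,q5,q6,q7}. Unreachable: {q1,q3} — drop them.
Start with accepting vs non-accepting: {q4,q5,q6,q7} | {q0,q2}.
On input 0, block {q4,q5,q6,q7} splits into {q4,q5} and {q6,q7}.
Stable partition: {q4,q5} | {q0,q2} | {q6,q7} — 3 equivalence classes.
q2 and q0 lie in the same block of the stable partition, so they are equivalent — no string distinguishes them.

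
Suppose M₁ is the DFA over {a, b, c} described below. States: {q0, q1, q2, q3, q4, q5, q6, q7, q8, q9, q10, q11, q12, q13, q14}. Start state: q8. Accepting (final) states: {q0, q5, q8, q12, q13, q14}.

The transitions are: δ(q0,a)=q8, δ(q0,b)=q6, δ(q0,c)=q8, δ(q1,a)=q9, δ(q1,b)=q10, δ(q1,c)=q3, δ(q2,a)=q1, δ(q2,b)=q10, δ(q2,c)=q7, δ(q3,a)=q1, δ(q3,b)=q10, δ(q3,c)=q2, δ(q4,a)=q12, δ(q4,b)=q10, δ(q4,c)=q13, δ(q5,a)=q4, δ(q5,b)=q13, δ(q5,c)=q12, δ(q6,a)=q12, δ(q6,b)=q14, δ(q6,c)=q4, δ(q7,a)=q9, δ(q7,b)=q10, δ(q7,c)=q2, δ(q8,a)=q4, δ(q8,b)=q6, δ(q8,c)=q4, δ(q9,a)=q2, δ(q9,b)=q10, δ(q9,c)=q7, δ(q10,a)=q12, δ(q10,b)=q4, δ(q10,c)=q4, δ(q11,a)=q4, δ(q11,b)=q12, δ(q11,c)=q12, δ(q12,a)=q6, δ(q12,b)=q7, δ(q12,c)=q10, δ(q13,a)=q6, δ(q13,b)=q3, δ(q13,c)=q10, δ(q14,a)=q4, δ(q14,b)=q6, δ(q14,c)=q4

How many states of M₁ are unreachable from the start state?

3

Starting at q8 and following transitions, the reachable set is {q1, q2, q3, q4, q6, q7, q8, q9, q10, q12, q13, q14}. That leaves q0, q5, q11 unreachable — 3 in total.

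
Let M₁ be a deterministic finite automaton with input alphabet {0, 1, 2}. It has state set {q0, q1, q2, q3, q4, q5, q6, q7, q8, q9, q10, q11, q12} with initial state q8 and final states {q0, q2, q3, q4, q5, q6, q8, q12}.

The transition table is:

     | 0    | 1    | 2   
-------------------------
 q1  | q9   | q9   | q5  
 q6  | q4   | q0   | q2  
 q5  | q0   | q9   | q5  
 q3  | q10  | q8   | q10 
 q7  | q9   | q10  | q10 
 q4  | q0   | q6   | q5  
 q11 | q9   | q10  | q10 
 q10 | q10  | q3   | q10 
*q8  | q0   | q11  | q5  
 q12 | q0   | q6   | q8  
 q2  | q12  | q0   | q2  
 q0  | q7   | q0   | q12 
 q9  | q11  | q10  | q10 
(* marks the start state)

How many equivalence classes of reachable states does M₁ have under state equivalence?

7

Reachable states from the start: {q0,q2,q3,q4,q5,q6,q7,q8,q9,q10,q11,q12}. Unreachable: {q1} — drop them.
P0 = {q0,q2,q3,q4,q5,q6,q8,q12} | {q7,q9,q10,q11}.
Refine {q0,q2,q3,q4,q5,q6,q8,q12} on symbol 0: members go to different blocks, giving {q2,q4,q5,q6,q8,q12} and {q0,q3}.
Refine {q2,q4,q5,q6,q8,q12} on symbol 0: members go to different blocks, giving {q4,q5,q8,q12} and {q2,q6}.
Refine {q4,q5,q8,q12} on symbol 1: members go to different blocks, giving {q4,q12} and {q5,q8}.
Refine {q7,q9,q10,q11} on symbol 1: members go to different blocks, giving {q7,q9,q11} and {q10}.
On input 0, block {q0,q3} splits into {q0} and {q3}.
The partition is now stable with 7 blocks: {q4,q12} | {q7,q9,q11} | {q0} | {q2,q6} | {q5,q8} | {q10} | {q3}.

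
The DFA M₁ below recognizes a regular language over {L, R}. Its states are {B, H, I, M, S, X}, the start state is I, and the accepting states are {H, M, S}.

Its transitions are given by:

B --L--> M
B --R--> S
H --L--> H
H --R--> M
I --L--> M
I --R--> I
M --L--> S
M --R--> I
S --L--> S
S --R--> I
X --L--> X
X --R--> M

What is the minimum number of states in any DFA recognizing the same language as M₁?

2

First remove the unreachable states {B,H,X}; 3 states remain.
Start with accepting vs non-accepting: {M,S} | {I}.
The partition is now stable with 2 blocks: {M,S} | {I}.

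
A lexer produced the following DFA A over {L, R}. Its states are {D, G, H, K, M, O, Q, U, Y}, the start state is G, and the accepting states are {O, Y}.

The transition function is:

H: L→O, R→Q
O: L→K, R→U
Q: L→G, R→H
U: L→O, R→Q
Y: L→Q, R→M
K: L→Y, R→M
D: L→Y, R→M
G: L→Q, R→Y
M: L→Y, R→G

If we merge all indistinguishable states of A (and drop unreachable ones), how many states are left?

States {D} cannot be reached from the start state, so discard them.
P0 = {O,Y} | {G,H,K,M,Q,U}.
Split {G,H,K,M,Q,U} by δ(·,L) → {H,K,M,U} and {G,Q}.
Split {O,Y} by δ(·,L) → {Y} and {O}.
On input L, block {H,K,M,U} splits into {H,U} and {K,M}.
On input R, block {G,Q} splits into {G} and {Q}.
Refine {K,M} on symbol R: members go to different blocks, giving {K} and {M}.
No further refinement is possible. Final partition (7 blocks): {Y} | {H,U} | {G} | {O} | {K} | {Q} | {M}.

7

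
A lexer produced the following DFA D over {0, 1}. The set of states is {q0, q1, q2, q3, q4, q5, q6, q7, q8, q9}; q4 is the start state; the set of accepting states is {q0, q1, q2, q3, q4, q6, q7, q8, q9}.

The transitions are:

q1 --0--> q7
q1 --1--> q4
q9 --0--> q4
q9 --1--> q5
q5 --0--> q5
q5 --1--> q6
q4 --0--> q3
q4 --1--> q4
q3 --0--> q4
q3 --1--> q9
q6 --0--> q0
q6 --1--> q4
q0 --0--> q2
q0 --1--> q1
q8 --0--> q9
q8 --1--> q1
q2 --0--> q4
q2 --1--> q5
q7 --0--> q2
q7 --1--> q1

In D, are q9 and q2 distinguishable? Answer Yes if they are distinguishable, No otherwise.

No

First remove the unreachable states {q8}; 9 states remain.
Initial partition by acceptance: {q0,q1,q2,q3,q4,q6,q7,q9} | {q5}.
Split {q0,q1,q2,q3,q4,q6,q7,q9} by δ(·,1) → {q0,q1,q3,q4,q6,q7} and {q2,q9}.
Refine {q0,q1,q3,q4,q6,q7} on symbol 0: members go to different blocks, giving {q1,q3,q4,q6} and {q0,q7}.
Split {q1,q3,q4,q6} by δ(·,0) → {q1,q6} and {q3,q4}.
On input 1, block {q3,q4} splits into {q3} and {q4}.
No further refinement is possible. Final partition (6 blocks): {q1,q6} | {q5} | {q2,q9} | {q0,q7} | {q3} | {q4}.
q9 and q2 lie in the same block of the stable partition, so they are equivalent — no string distinguishes them.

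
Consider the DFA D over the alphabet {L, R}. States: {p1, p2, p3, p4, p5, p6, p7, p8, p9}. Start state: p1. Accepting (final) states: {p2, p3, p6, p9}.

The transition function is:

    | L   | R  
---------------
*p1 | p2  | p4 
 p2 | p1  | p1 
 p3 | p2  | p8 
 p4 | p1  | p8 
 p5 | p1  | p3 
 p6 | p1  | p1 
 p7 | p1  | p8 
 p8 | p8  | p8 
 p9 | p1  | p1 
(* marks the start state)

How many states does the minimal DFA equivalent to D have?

4

States {p3,p5,p6,p7,p9} cannot be reached from the start state, so discard them.
Start with accepting vs non-accepting: {p2} | {p1,p4,p8}.
On input L, block {p1,p4,p8} splits into {p4,p8} and {p1}.
Split {p4,p8} by δ(·,L) → {p4} and {p8}.
The partition is now stable with 4 blocks: {p2} | {p4} | {p1} | {p8}.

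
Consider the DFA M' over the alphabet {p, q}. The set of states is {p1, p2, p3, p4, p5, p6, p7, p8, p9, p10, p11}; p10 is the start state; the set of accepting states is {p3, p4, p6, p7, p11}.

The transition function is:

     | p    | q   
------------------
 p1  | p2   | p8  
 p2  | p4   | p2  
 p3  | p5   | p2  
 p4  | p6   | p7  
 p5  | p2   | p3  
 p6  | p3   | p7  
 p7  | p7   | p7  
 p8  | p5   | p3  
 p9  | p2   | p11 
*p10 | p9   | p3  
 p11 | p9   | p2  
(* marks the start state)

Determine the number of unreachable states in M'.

2

BFS from p10 reaches {p2, p3, p4, p5, p6, p7, p9, p10, p11}; the 2 state(s) p1, p8 are never visited.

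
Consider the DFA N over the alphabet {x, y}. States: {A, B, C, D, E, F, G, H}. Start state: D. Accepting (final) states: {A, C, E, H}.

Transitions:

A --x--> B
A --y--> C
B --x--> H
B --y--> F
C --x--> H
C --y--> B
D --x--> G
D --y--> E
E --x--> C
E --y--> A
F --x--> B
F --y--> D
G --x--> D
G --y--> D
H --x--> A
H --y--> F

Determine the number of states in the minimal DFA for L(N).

Every state is reachable, so we keep all 8.
Initial partition by acceptance: {A,C,E,H} | {B,D,F,G}.
Split {A,C,E,H} by δ(·,x) → {C,E,H} and {A}.
Refine {C,E,H} on symbol x: members go to different blocks, giving {C,E} and {H}.
Split {C,E} by δ(·,x) → {C} and {E}.
Refine {B,D,F,G} on symbol x: members go to different blocks, giving {D,F,G} and {B}.
On input x, block {D,F,G} splits into {D,G} and {F}.
Refine {D,G} on symbol y: members go to different blocks, giving {D} and {G}.
No further refinement is possible. Final partition (8 blocks): {C} | {D} | {A} | {H} | {E} | {B} | {F} | {G}.

8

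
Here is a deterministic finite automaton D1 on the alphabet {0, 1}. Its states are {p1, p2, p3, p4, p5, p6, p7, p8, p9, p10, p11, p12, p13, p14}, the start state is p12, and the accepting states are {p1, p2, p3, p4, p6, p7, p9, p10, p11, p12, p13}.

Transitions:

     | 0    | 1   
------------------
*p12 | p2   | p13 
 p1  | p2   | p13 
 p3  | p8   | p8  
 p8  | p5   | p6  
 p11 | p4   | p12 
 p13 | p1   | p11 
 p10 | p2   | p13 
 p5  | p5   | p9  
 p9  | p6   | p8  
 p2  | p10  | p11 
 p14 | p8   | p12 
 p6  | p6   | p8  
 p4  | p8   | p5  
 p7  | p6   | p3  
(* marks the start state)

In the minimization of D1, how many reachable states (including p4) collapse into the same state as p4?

Reachable states from the start: {p1,p2,p4,p5,p6,p8,p9,p10,p11,p12,p13}. Unreachable: {p3,p7,p14} — drop them.
P0 = {p1,p2,p4,p6,p9,p10,p11,p12,p13} | {p5,p8}.
Split {p1,p2,p4,p6,p9,p10,p11,p12,p13} by δ(·,0) → {p1,p2,p6,p9,p10,p11,p12,p13} and {p4}.
On input 0, block {p1,p2,p6,p9,p10,p11,p12,p13} splits into {p1,p2,p6,p9,p10,p12,p13} and {p11}.
Split {p1,p2,p6,p9,p10,p12,p13} by δ(·,1) → {p1,p10,p12} and {p2,p13} and {p6,p9}.
Stable partition: {p1,p10,p12} | {p5,p8} | {p4} | {p11} | {p2,p13} | {p6,p9} — 6 equivalence classes.
State p4 belongs to the block {p4}, which has 1 states.

1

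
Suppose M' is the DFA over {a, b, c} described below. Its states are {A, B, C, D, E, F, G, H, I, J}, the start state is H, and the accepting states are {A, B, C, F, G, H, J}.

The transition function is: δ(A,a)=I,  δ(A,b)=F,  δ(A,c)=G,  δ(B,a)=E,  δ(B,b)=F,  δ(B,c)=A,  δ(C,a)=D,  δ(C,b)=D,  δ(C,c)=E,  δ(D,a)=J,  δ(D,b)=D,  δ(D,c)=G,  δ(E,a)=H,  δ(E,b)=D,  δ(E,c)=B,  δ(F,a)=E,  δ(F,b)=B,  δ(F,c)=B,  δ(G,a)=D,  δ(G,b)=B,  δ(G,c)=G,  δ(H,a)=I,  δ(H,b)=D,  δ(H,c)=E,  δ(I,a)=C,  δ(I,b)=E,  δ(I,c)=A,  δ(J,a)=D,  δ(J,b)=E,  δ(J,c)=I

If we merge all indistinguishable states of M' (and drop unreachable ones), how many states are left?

All states are reachable from the start state.
Initial partition by acceptance: {A,B,C,F,G,H,J} | {D,E,I}.
Refine {A,B,C,F,G,H,J} on symbol b: members go to different blocks, giving {A,B,F,G} and {C,H,J}.
Stable partition: {A,B,F,G} | {D,E,I} | {C,H,J} — 3 equivalence classes.

3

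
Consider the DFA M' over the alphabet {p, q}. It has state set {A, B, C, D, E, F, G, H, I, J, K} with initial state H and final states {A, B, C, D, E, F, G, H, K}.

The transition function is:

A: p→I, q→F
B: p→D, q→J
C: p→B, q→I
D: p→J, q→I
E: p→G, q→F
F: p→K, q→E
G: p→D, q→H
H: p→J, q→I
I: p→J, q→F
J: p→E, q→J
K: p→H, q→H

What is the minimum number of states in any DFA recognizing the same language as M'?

5

First remove the unreachable states {A,B,C}; 8 states remain.
Initial partition by acceptance: {D,E,F,G,H,K} | {I,J}.
Split {D,E,F,G,H,K} by δ(·,p) → {E,F,G,K} and {D,H}.
On input p, block {E,F,G,K} splits into {E,F} and {G,K}.
Split {I,J} by δ(·,p) → {I} and {J}.
Stable partition: {E,F} | {I} | {D,H} | {G,K} | {J} — 5 equivalence classes.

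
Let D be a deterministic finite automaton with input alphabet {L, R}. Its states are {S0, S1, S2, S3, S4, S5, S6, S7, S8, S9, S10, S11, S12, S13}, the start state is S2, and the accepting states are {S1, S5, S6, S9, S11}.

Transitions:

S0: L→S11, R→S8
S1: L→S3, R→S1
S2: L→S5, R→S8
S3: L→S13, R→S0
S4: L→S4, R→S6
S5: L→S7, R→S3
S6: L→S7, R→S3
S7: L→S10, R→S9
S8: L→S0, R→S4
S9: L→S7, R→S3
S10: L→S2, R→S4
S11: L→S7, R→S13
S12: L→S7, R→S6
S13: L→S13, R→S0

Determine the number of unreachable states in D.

2

BFS from S2 reaches {S0, S2, S3, S4, S5, S6, S7, S8, S9, S10, S11, S13}; the 2 state(s) S1, S12 are never visited.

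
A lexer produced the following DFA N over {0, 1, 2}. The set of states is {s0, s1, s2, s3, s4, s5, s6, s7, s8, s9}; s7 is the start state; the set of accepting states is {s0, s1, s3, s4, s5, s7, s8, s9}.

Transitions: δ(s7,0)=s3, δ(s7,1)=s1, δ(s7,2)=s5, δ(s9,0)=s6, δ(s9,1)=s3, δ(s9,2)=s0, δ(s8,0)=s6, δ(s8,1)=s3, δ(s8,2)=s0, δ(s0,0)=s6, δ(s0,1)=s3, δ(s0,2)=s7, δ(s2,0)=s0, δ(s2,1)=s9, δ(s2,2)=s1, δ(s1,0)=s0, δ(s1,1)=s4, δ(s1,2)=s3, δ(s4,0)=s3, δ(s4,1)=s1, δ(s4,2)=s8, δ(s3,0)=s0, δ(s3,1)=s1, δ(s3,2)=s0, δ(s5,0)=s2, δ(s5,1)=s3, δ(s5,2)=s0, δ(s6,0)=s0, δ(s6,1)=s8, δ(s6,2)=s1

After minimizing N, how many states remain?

6

P0 = {s0,s1,s3,s4,s5,s7,s8,s9} | {s2,s6}.
On input 0, block {s0,s1,s3,s4,s5,s7,s8,s9} splits into {s0,s5,s8,s9} and {s1,s3,s4,s7}.
Split {s0,s5,s8,s9} by δ(·,2) → {s5,s8,s9} and {s0}.
Refine {s1,s3,s4,s7} on symbol 0: members go to different blocks, giving {s1,s3} and {s4,s7}.
On input 1, block {s1,s3} splits into {s1} and {s3}.
The partition is now stable with 6 blocks: {s5,s8,s9} | {s2,s6} | {s1} | {s0} | {s4,s7} | {s3}.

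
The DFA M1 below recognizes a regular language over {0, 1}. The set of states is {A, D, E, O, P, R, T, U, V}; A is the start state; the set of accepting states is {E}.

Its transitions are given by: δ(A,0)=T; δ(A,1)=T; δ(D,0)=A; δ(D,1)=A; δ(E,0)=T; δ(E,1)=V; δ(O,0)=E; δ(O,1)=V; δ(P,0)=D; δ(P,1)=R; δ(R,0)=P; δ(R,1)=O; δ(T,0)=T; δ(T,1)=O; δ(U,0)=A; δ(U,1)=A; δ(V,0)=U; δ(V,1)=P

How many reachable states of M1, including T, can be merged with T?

1

Start with accepting vs non-accepting: {E} | {A,D,O,P,R,T,U,V}.
Refine {A,D,O,P,R,T,U,V} on symbol 0: members go to different blocks, giving {A,D,P,R,T,U,V} and {O}.
On input 1, block {A,D,P,R,T,U,V} splits into {A,D,P,U,V} and {R,T}.
Split {A,D,P,U,V} by δ(·,0) → {D,P,U,V} and {A}.
Split {D,P,U,V} by δ(·,0) → {D,U} and {P,V}.
Refine {R,T} on symbol 0: members go to different blocks, giving {T} and {R}.
Refine {P,V} on symbol 1: members go to different blocks, giving {P} and {V}.
Stable partition: {E} | {D,U} | {O} | {T} | {A} | {P} | {R} | {V} — 8 equivalence classes.
State T belongs to the block {T}, which has 1 states.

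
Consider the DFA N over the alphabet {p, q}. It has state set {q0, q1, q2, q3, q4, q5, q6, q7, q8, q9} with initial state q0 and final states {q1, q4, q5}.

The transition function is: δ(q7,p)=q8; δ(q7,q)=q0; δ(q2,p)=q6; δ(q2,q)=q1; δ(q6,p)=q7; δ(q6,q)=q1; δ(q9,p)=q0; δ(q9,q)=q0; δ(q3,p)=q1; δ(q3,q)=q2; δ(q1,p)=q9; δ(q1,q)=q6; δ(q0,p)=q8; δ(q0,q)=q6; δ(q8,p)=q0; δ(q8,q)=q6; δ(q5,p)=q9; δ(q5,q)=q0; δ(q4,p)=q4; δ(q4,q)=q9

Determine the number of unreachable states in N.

4

BFS from q0 reaches {q0, q1, q6, q7, q8, q9}; the 4 state(s) q2, q3, q4, q5 are never visited.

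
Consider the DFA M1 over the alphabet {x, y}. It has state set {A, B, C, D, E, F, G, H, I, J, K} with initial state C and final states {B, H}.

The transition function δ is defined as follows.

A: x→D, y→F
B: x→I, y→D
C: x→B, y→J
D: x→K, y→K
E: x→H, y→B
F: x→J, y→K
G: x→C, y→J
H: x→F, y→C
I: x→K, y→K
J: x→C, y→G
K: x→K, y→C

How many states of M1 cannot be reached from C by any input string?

4

BFS from C reaches {B, C, D, G, I, J, K}; the 4 state(s) A, E, F, H are never visited.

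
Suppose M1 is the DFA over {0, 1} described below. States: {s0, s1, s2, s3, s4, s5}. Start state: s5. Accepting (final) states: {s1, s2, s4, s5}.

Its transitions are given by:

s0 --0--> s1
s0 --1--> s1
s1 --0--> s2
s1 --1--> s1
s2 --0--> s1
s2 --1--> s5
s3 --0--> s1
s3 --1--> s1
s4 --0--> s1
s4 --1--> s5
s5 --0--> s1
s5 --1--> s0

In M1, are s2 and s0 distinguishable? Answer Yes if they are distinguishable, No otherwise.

Yes

Reachable states from the start: {s0,s1,s2,s5}. Unreachable: {s3,s4} — drop them.
Initial partition by acceptance: {s1,s2,s5} | {s0}.
On input 1, block {s1,s2,s5} splits into {s1,s2} and {s5}.
Refine {s1,s2} on symbol 1: members go to different blocks, giving {s1} and {s2}.
Stable partition: {s1} | {s0} | {s5} | {s2} — 4 equivalence classes.
s2 and s0 end up in different blocks, so they are distinguishable. For instance, the string 'ε' is accepted from only s2.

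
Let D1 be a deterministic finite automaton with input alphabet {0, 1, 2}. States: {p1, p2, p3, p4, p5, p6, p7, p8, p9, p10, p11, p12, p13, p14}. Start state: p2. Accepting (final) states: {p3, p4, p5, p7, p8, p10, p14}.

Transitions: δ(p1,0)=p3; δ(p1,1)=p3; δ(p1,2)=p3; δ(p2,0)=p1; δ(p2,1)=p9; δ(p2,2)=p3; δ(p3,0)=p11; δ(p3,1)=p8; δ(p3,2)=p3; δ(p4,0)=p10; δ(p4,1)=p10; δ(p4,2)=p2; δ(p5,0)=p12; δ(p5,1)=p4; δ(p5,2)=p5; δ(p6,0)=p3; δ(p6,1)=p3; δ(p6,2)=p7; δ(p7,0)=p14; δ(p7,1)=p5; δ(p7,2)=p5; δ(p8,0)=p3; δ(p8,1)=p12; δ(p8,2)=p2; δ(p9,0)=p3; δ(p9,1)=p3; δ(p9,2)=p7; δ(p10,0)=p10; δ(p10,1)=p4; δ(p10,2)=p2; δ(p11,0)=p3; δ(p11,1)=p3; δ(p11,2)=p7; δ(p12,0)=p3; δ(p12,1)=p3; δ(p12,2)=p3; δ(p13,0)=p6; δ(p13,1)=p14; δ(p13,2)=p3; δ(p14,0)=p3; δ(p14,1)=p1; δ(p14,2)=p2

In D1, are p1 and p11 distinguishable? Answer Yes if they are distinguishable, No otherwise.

Reachable states from the start: {p1,p2,p3,p4,p5,p7,p8,p9,p10,p11,p12,p14}. Unreachable: {p6,p13} — drop them.
P0 = {p3,p4,p5,p7,p8,p10,p14} | {p1,p2,p9,p11,p12}.
On input 0, block {p3,p4,p5,p7,p8,p10,p14} splits into {p4,p7,p8,p10,p14} and {p3,p5}.
Split {p4,p7,p8,p10,p14} by δ(·,0) → {p4,p7,p10} and {p8,p14}.
On input 0, block {p4,p7,p10} splits into {p4,p10} and {p7}.
Refine {p1,p2,p9,p11,p12} on symbol 0: members go to different blocks, giving {p1,p9,p11,p12} and {p2}.
Refine {p1,p9,p11,p12} on symbol 2: members go to different blocks, giving {p1,p12} and {p9,p11}.
Refine {p3,p5} on symbol 0: members go to different blocks, giving {p3} and {p5}.
Stable partition: {p4,p10} | {p1,p12} | {p3} | {p8,p14} | {p7} | {p2} | {p9,p11} | {p5} — 8 equivalence classes.
p1 and p11 end up in different blocks, so they are distinguishable. For instance, the string '20' is accepted from only p11.

Yes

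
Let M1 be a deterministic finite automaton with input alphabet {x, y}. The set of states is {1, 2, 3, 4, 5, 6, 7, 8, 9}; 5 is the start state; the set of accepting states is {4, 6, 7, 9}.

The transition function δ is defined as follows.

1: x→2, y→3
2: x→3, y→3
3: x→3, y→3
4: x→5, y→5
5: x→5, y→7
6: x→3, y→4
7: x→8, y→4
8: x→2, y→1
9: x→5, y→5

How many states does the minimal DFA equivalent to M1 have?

4

First remove the unreachable states {6,9}; 7 states remain.
P0 = {4,7} | {1,2,3,5,8}.
Refine {4,7} on symbol y: members go to different blocks, giving {4} and {7}.
Refine {1,2,3,5,8} on symbol y: members go to different blocks, giving {1,2,3,8} and {5}.
Stable partition: {4} | {1,2,3,8} | {7} | {5} — 4 equivalence classes.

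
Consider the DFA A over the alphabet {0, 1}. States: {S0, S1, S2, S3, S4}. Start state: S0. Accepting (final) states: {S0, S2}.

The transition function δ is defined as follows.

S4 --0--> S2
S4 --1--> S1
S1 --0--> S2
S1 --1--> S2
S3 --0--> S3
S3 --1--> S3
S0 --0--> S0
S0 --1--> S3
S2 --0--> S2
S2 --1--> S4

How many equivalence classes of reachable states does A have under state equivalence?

2

Reachable states from the start: {S0,S3}. Unreachable: {S1,S2,S4} — drop them.
Initial partition by acceptance: {S0} | {S3}.
No further refinement is possible. Final partition (2 blocks): {S0} | {S3}.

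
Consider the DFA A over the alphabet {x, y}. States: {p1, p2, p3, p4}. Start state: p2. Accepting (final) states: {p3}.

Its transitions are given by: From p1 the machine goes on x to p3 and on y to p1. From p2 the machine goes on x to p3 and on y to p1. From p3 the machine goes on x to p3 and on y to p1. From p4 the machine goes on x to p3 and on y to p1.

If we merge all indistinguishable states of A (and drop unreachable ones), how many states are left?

First remove the unreachable states {p4}; 3 states remain.
Start with accepting vs non-accepting: {p3} | {p1,p2}.
The partition is now stable with 2 blocks: {p3} | {p1,p2}.

2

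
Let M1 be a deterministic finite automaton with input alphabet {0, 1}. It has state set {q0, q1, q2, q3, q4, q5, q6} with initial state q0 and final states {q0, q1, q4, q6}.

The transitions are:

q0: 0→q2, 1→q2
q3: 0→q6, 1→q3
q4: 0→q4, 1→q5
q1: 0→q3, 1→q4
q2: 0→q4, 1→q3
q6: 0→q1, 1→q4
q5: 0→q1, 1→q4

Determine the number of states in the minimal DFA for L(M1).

All states are reachable from the start state.
P0 = {q0,q1,q4,q6} | {q2,q3,q5}.
Split {q0,q1,q4,q6} by δ(·,0) → {q0,q1} and {q4,q6}.
Refine {q0,q1} on symbol 1: members go to different blocks, giving {q0} and {q1}.
On input 0, block {q2,q3,q5} splits into {q2,q3} and {q5}.
On input 0, block {q4,q6} splits into {q4} and {q6}.
On input 0, block {q2,q3} splits into {q2} and {q3}.
No further refinement is possible. Final partition (7 blocks): {q0} | {q2} | {q4} | {q1} | {q5} | {q6} | {q3}.

7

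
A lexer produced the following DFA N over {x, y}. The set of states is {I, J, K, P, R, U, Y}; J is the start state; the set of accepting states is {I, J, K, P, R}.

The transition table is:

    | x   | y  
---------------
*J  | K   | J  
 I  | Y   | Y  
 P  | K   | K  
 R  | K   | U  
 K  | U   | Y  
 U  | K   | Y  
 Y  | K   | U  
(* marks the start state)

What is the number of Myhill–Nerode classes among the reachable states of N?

Reachable states from the start: {J,K,U,Y}. Unreachable: {I,P,R} — drop them.
Initial partition by acceptance: {J,K} | {U,Y}.
On input x, block {J,K} splits into {K} and {J}.
The partition is now stable with 3 blocks: {K} | {U,Y} | {J}.

3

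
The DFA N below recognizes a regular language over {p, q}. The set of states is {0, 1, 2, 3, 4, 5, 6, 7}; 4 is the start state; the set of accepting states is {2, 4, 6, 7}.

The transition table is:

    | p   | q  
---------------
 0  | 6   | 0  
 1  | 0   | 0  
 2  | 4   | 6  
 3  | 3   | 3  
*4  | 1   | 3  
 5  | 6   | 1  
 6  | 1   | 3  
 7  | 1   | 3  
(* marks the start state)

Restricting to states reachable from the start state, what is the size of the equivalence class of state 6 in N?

Reachable states from the start: {0,1,3,4,6}. Unreachable: {2,5,7} — drop them.
Initial partition by acceptance: {4,6} | {0,1,3}.
On input p, block {0,1,3} splits into {1,3} and {0}.
On input p, block {1,3} splits into {1} and {3}.
The partition is now stable with 4 blocks: {4,6} | {1} | {0} | {3}.
State 6 belongs to the block {4,6}, which has 2 states.

2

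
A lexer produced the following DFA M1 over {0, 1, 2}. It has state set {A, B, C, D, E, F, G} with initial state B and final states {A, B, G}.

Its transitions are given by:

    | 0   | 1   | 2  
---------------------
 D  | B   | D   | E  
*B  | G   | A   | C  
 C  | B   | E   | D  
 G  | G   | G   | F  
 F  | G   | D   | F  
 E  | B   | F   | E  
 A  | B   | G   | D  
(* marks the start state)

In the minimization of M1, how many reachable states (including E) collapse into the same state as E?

4

All states are reachable from the start state.
Initial partition by acceptance: {A,B,G} | {C,D,E,F}.
Stable partition: {A,B,G} | {C,D,E,F} — 2 equivalence classes.
State E belongs to the block {C,D,E,F}, which has 4 states.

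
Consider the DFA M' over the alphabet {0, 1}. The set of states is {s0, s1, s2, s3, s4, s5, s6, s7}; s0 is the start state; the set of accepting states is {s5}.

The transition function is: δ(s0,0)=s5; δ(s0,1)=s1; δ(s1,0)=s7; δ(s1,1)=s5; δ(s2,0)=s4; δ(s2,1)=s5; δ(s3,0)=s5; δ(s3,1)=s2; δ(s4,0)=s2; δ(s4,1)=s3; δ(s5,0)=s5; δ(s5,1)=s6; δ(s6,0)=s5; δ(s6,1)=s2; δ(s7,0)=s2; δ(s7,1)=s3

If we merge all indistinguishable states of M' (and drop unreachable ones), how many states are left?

All states are reachable from the start state.
P0 = {s5} | {s0,s1,s2,s3,s4,s6,s7}.
On input 0, block {s0,s1,s2,s3,s4,s6,s7} splits into {s1,s2,s4,s7} and {s0,s3,s6}.
On input 1, block {s1,s2,s4,s7} splits into {s1,s2} and {s4,s7}.
Stable partition: {s5} | {s1,s2} | {s0,s3,s6} | {s4,s7} — 4 equivalence classes.

4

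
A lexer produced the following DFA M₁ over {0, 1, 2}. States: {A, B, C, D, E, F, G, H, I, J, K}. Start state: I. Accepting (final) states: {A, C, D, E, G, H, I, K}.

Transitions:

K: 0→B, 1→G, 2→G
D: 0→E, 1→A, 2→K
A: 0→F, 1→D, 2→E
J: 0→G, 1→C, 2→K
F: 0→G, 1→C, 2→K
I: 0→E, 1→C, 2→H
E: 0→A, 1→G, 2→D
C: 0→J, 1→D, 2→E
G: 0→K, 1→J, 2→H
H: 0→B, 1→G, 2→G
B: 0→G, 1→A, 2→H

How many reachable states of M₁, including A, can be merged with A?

2

All states are reachable from the start state.
Initial partition by acceptance: {A,C,D,E,G,H,I,K} | {B,F,J}.
Split {A,C,D,E,G,H,I,K} by δ(·,0) → {A,C,H,K} and {D,E,G,I}.
Refine {D,E,G,I} on symbol 0: members go to different blocks, giving {D,I} and {E,G}.
Split {A,C,H,K} by δ(·,1) → {A,C} and {H,K}.
Refine {E,G} on symbol 0: members go to different blocks, giving {E} and {G}.
No further refinement is possible. Final partition (6 blocks): {A,C} | {B,F,J} | {D,I} | {E} | {H,K} | {G}.
The equivalence class containing A is {A,C}, of size 2.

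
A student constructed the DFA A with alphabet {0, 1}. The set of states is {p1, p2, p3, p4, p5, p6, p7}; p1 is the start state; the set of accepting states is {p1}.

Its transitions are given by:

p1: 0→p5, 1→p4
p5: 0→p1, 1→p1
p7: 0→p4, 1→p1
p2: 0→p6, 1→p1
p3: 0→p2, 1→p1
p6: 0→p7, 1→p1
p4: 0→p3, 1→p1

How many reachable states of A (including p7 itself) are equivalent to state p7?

Every state is reachable, so we keep all 7.
Start with accepting vs non-accepting: {p1} | {p2,p3,p4,p5,p6,p7}.
On input 0, block {p2,p3,p4,p5,p6,p7} splits into {p2,p3,p4,p6,p7} and {p5}.
The partition is now stable with 3 blocks: {p1} | {p2,p3,p4,p6,p7} | {p5}.
The equivalence class containing p7 is {p2,p3,p4,p6,p7}, of size 5.

5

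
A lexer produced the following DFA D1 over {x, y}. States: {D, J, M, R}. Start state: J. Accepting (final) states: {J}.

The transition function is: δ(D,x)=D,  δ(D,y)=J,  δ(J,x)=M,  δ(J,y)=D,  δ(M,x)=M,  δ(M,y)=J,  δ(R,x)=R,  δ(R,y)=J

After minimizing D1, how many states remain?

States {R} cannot be reached from the start state, so discard them.
Start with accepting vs non-accepting: {J} | {D,M}.
No further refinement is possible. Final partition (2 blocks): {J} | {D,M}.

2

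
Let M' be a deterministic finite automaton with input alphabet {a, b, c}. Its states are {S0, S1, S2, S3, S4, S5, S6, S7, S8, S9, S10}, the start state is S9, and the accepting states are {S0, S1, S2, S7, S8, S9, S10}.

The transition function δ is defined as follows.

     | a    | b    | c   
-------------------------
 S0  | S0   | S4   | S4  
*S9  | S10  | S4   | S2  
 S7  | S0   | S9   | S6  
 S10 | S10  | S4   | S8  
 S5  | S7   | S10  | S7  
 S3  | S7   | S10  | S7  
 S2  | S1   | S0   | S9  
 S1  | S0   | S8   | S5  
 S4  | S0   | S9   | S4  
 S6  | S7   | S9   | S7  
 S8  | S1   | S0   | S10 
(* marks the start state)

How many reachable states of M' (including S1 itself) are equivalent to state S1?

Reachable states from the start: {S0,S1,S2,S4,S5,S6,S7,S8,S9,S10}. Unreachable: {S3} — drop them.
Start with accepting vs non-accepting: {S0,S1,S2,S7,S8,S9,S10} | {S4,S5,S6}.
On input b, block {S0,S1,S2,S7,S8,S9,S10} splits into {S1,S2,S7,S8} and {S0,S9,S10}.
On input a, block {S1,S2,S7,S8} splits into {S1,S7} and {S2,S8}.
Refine {S1,S7} on symbol b: members go to different blocks, giving {S1} and {S7}.
On input a, block {S4,S5,S6} splits into {S5,S6} and {S4}.
Split {S0,S9,S10} by δ(·,c) → {S9,S10} and {S0}.
Stable partition: {S1} | {S5,S6} | {S9,S10} | {S2,S8} | {S7} | {S4} | {S0} — 7 equivalence classes.
The equivalence class containing S1 is {S1}, of size 1.

1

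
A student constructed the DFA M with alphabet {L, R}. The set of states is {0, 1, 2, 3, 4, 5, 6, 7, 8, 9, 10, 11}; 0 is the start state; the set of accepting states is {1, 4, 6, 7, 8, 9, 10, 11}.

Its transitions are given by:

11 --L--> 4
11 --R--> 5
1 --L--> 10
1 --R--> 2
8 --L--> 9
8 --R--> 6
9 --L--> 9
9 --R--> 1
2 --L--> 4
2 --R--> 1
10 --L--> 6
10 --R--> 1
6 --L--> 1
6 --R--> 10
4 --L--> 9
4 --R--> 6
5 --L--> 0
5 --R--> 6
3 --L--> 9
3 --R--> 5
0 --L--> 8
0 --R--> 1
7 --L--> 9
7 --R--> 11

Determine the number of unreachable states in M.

4

No path from 0 leads to 3, 5, 7, 11; the other 8 states are all reachable.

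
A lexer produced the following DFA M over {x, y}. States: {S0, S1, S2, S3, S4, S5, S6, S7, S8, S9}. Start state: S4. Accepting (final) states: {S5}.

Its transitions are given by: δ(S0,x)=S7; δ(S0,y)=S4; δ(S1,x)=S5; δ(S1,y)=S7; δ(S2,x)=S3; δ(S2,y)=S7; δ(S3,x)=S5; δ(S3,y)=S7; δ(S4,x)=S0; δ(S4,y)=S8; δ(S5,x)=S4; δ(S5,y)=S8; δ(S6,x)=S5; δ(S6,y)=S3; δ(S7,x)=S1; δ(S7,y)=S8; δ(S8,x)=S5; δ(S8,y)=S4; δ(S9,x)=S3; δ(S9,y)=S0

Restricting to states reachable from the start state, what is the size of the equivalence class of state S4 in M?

Reachable states from the start: {S0,S1,S4,S5,S7,S8}. Unreachable: {S2,S3,S6,S9} — drop them.
Initial partition by acceptance: {S5} | {S0,S1,S4,S7,S8}.
Refine {S0,S1,S4,S7,S8} on symbol x: members go to different blocks, giving {S0,S4,S7} and {S1,S8}.
Refine {S0,S4,S7} on symbol x: members go to different blocks, giving {S0,S4} and {S7}.
Refine {S0,S4} on symbol x: members go to different blocks, giving {S0} and {S4}.
Split {S1,S8} by δ(·,y) → {S1} and {S8}.
The partition is now stable with 6 blocks: {S5} | {S0} | {S1} | {S7} | {S4} | {S8}.
State S4 belongs to the block {S4}, which has 1 states.

1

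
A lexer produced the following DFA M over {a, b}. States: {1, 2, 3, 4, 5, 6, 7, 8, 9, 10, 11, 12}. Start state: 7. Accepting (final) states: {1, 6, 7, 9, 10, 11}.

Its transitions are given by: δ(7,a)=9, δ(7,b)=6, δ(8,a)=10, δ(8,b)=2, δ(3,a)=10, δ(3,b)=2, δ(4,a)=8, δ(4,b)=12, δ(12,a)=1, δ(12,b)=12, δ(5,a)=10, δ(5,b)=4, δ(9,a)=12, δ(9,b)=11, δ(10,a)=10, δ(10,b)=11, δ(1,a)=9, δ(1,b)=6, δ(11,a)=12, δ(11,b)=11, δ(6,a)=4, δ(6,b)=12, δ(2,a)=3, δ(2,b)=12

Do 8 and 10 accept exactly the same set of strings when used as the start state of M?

States {5} cannot be reached from the start state, so discard them.
Start with accepting vs non-accepting: {1,6,7,9,10,11} | {2,3,4,8,12}.
Split {1,6,7,9,10,11} by δ(·,a) → {1,7,10} and {6,9,11}.
Split {1,7,10} by δ(·,a) → {1,7} and {10}.
Split {2,3,4,8,12} by δ(·,a) → {2,4} and {3,8} and {12}.
Split {6,9,11} by δ(·,a) → {9,11} and {6}.
The partition is now stable with 7 blocks: {1,7} | {2,4} | {9,11} | {10} | {3,8} | {12} | {6}.
8 and 10 end up in different blocks, so they are distinguishable. For instance, the string 'ε' is accepted from only 10.

No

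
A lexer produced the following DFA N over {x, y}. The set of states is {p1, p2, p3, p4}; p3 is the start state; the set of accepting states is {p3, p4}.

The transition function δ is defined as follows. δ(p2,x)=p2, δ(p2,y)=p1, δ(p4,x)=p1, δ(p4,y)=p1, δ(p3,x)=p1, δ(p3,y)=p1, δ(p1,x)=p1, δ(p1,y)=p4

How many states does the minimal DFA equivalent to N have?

2

First remove the unreachable states {p2}; 3 states remain.
P0 = {p3,p4} | {p1}.
Stable partition: {p3,p4} | {p1} — 2 equivalence classes.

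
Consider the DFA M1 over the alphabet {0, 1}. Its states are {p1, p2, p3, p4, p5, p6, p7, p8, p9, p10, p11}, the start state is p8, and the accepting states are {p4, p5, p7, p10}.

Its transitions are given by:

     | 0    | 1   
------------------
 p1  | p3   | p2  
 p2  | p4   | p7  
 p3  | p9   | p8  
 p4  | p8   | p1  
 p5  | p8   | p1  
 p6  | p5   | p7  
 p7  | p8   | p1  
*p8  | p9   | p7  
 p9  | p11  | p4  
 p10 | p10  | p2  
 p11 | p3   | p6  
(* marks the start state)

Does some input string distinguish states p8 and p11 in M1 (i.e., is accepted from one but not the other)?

Yes

States {p10} cannot be reached from the start state, so discard them.
P0 = {p4,p5,p7} | {p1,p2,p3,p6,p8,p9,p11}.
Split {p1,p2,p3,p6,p8,p9,p11} by δ(·,0) → {p1,p3,p8,p9,p11} and {p2,p6}.
Refine {p1,p3,p8,p9,p11} on symbol 1: members go to different blocks, giving {p1,p11} and {p8,p9} and {p3}.
On input 0, block {p8,p9} splits into {p8} and {p9}.
Stable partition: {p4,p5,p7} | {p1,p11} | {p2,p6} | {p8} | {p3} | {p9} — 6 equivalence classes.
p8 and p11 end up in different blocks, so they are distinguishable. For instance, the string '1' is accepted from only p8.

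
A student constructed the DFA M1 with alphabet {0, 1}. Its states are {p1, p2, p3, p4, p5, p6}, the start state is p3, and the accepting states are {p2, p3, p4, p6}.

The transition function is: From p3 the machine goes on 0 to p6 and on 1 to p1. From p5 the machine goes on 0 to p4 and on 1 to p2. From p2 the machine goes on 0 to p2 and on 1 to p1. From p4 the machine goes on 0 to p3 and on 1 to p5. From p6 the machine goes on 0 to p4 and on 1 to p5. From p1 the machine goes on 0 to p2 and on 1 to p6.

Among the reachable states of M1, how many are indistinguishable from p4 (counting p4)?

Every state is reachable, so we keep all 6.
P0 = {p2,p3,p4,p6} | {p1,p5}.
Stable partition: {p2,p3,p4,p6} | {p1,p5} — 2 equivalence classes.
The equivalence class containing p4 is {p2,p3,p4,p6}, of size 4.

4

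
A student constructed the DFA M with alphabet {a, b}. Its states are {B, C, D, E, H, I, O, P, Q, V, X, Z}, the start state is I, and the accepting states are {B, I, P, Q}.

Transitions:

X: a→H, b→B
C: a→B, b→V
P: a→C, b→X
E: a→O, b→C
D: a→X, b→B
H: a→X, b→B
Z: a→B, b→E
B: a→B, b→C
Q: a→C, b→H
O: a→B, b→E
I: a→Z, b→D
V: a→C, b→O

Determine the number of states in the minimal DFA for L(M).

5

States {P,Q} cannot be reached from the start state, so discard them.
Start with accepting vs non-accepting: {B,I} | {C,D,E,H,O,V,X,Z}.
Split {B,I} by δ(·,a) → {I} and {B}.
Refine {C,D,E,H,O,V,X,Z} on symbol a: members go to different blocks, giving {D,E,H,V,X} and {C,O,Z}.
Split {D,E,H,V,X} by δ(·,a) → {D,H,X} and {E,V}.
Stable partition: {I} | {D,H,X} | {B} | {C,O,Z} | {E,V} — 5 equivalence classes.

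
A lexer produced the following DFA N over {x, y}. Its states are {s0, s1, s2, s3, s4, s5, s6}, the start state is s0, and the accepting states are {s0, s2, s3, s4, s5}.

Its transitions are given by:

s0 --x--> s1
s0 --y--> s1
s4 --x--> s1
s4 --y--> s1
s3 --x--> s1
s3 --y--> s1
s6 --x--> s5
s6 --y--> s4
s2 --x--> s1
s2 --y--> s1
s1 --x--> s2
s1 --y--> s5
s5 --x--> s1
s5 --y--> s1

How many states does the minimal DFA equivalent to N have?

2

Reachable states from the start: {s0,s1,s2,s5}. Unreachable: {s3,s4,s6} — drop them.
Initial partition by acceptance: {s0,s2,s5} | {s1}.
No further refinement is possible. Final partition (2 blocks): {s0,s2,s5} | {s1}.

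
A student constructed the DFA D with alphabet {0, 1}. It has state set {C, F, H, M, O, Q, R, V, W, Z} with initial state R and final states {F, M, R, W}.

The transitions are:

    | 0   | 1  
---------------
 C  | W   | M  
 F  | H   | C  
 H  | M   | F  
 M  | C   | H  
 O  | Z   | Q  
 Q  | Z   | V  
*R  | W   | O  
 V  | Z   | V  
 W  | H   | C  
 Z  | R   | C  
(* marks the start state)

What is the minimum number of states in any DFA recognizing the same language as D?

5

Initial partition by acceptance: {F,M,R,W} | {C,H,O,Q,V,Z}.
Split {F,M,R,W} by δ(·,0) → {F,M,W} and {R}.
Split {C,H,O,Q,V,Z} by δ(·,0) → {O,Q,V} and {C,H} and {Z}.
Stable partition: {F,M,W} | {O,Q,V} | {R} | {C,H} | {Z} — 5 equivalence classes.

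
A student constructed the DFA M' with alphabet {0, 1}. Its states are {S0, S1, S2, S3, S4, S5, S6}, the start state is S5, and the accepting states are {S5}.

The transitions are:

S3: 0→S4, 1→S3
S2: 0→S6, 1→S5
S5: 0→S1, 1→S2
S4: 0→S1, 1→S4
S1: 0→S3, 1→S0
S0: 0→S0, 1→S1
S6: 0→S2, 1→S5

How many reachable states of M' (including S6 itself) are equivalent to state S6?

2

Start with accepting vs non-accepting: {S5} | {S0,S1,S2,S3,S4,S6}.
On input 1, block {S0,S1,S2,S3,S4,S6} splits into {S0,S1,S3,S4} and {S2,S6}.
The partition is now stable with 3 blocks: {S5} | {S0,S1,S3,S4} | {S2,S6}.
State S6 belongs to the block {S2,S6}, which has 2 states.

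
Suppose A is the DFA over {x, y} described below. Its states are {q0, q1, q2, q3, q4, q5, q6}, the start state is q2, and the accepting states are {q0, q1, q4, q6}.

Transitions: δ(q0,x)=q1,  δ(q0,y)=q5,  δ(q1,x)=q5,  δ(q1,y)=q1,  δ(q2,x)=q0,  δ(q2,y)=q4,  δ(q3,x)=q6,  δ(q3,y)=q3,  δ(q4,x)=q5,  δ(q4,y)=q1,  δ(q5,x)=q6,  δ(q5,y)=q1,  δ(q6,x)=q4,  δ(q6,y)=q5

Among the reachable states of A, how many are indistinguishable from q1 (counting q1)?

2

First remove the unreachable states {q3}; 6 states remain.
P0 = {q0,q1,q4,q6} | {q2,q5}.
On input x, block {q0,q1,q4,q6} splits into {q0,q6} and {q1,q4}.
The partition is now stable with 3 blocks: {q0,q6} | {q2,q5} | {q1,q4}.
The equivalence class containing q1 is {q1,q4}, of size 2.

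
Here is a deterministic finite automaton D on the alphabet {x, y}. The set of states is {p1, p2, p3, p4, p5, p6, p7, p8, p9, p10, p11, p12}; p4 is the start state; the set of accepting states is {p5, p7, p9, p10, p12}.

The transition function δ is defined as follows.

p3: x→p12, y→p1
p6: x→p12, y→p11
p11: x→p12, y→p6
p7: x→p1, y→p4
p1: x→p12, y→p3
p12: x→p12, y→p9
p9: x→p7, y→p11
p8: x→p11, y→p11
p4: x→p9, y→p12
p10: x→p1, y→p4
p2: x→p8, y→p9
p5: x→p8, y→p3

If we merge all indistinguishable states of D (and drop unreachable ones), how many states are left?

Reachable states from the start: {p1,p3,p4,p6,p7,p9,p11,p12}. Unreachable: {p2,p5,p8,p10} — drop them.
P0 = {p7,p9,p12} | {p1,p3,p4,p6,p11}.
Split {p7,p9,p12} by δ(·,x) → {p9,p12} and {p7}.
Split {p9,p12} by δ(·,x) → {p9} and {p12}.
Split {p1,p3,p4,p6,p11} by δ(·,x) → {p1,p3,p6,p11} and {p4}.
No further refinement is possible. Final partition (5 blocks): {p9} | {p1,p3,p6,p11} | {p7} | {p12} | {p4}.

5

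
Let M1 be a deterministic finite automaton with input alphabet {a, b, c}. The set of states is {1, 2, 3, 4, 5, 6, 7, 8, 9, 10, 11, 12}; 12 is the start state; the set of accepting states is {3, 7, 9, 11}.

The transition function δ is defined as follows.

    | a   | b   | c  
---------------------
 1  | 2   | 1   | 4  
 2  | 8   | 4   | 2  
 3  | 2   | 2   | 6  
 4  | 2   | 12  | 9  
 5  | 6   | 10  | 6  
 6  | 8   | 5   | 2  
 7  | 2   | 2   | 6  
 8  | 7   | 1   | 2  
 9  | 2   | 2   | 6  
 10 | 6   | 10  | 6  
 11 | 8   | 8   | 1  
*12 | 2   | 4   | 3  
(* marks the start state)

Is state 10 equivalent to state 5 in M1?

Reachable states from the start: {1,2,3,4,5,6,7,8,9,10,12}. Unreachable: {11} — drop them.
Initial partition by acceptance: {3,7,9} | {1,2,4,5,6,8,10,12}.
Split {1,2,4,5,6,8,10,12} by δ(·,a) → {1,2,4,5,6,10,12} and {8}.
On input a, block {1,2,4,5,6,10,12} splits into {1,4,5,10,12} and {2,6}.
On input c, block {1,4,5,10,12} splits into {4,12} and {5,10} and {1}.
On input b, block {2,6} splits into {2} and {6}.
Stable partition: {3,7,9} | {4,12} | {8} | {2} | {5,10} | {1} | {6} — 7 equivalence classes.
10 and 5 lie in the same block of the stable partition, so they are equivalent — no string distinguishes them.

Yes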